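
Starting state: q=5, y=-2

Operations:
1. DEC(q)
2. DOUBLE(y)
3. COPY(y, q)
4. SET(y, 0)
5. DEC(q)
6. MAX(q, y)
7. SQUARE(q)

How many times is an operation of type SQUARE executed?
1

Counting SQUARE operations:
Step 7: SQUARE(q) ← SQUARE
Total: 1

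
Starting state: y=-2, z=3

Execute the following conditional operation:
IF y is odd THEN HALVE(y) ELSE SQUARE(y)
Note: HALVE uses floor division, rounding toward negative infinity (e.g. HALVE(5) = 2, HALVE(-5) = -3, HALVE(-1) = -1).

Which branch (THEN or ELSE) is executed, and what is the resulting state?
Branch: ELSE, Final state: y=4, z=3

Evaluating condition: y is odd
Condition is False, so ELSE branch executes
After SQUARE(y): y=4, z=3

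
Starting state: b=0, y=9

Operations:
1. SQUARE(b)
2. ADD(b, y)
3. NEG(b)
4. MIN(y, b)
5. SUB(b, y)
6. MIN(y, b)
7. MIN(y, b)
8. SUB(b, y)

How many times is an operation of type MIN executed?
3

Counting MIN operations:
Step 4: MIN(y, b) ← MIN
Step 6: MIN(y, b) ← MIN
Step 7: MIN(y, b) ← MIN
Total: 3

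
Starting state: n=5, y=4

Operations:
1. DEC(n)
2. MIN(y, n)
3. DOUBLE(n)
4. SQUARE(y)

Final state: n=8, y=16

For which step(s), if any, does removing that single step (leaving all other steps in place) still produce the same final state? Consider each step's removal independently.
Step(s) 2

Testing removal of each single step:
Without step 1: final = n=10, y=16 (different)
Without step 2: final = n=8, y=16 (same)
Without step 3: final = n=4, y=16 (different)
Without step 4: final = n=8, y=4 (different)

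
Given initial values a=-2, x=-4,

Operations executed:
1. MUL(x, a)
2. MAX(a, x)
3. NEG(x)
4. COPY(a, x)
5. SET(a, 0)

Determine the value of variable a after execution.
a = 0

Tracing execution:
Step 1: MUL(x, a) → a = -2
Step 2: MAX(a, x) → a = 8
Step 3: NEG(x) → a = 8
Step 4: COPY(a, x) → a = -8
Step 5: SET(a, 0) → a = 0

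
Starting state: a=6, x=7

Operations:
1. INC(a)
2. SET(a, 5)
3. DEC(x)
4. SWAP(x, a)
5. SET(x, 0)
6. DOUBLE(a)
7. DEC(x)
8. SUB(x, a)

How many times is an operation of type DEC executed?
2

Counting DEC operations:
Step 3: DEC(x) ← DEC
Step 7: DEC(x) ← DEC
Total: 2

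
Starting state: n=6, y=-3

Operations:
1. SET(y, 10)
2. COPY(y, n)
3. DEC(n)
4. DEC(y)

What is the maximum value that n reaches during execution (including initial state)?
6

Values of n at each step:
Initial: n = 6 ← maximum
After step 1: n = 6
After step 2: n = 6
After step 3: n = 5
After step 4: n = 5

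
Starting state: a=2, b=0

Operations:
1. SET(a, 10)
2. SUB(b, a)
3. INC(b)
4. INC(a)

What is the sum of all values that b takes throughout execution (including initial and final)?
-28

Values of b at each step:
Initial: b = 0
After step 1: b = 0
After step 2: b = -10
After step 3: b = -9
After step 4: b = -9
Sum = 0 + 0 + -10 + -9 + -9 = -28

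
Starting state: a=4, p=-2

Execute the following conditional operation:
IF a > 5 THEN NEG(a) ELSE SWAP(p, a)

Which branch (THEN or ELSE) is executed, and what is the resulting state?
Branch: ELSE, Final state: a=-2, p=4

Evaluating condition: a > 5
a = 4
Condition is False, so ELSE branch executes
After SWAP(p, a): a=-2, p=4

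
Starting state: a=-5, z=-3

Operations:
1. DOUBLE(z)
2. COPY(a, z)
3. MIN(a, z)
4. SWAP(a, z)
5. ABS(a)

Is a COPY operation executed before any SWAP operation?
Yes

First COPY: step 2
First SWAP: step 4
Since 2 < 4, COPY comes first.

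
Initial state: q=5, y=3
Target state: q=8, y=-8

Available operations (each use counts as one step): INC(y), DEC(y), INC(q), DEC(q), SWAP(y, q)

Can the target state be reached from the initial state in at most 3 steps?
No

The target state cannot be reached within 3 steps.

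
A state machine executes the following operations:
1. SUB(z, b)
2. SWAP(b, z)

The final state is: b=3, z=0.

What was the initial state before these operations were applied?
b=0, z=3

Working backwards:
Final state: b=3, z=0
Before step 2 (SWAP(b, z)): b=0, z=3
Before step 1 (SUB(z, b)): b=0, z=3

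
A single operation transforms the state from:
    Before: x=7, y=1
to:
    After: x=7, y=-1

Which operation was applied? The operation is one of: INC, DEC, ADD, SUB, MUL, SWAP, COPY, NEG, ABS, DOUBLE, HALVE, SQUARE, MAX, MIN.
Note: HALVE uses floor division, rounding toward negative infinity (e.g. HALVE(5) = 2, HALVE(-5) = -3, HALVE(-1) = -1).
NEG(y)

Analyzing the change:
Before: x=7, y=1
After: x=7, y=-1
Variable y changed from 1 to -1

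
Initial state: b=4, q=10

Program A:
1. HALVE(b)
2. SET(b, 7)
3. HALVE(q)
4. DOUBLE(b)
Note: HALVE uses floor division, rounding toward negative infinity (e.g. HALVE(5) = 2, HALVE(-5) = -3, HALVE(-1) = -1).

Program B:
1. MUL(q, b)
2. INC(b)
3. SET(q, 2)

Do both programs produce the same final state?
No

Program A final state: b=14, q=5
Program B final state: b=5, q=2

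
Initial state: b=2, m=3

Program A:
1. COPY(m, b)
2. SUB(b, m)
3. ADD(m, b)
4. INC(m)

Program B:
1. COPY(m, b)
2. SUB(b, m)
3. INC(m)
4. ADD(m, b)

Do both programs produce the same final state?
Yes

Program A final state: b=0, m=3
Program B final state: b=0, m=3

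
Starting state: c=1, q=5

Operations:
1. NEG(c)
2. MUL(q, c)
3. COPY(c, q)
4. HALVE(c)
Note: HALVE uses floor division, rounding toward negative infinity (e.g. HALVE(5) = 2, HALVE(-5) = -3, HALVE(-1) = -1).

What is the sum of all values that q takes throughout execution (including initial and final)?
-5

Values of q at each step:
Initial: q = 5
After step 1: q = 5
After step 2: q = -5
After step 3: q = -5
After step 4: q = -5
Sum = 5 + 5 + -5 + -5 + -5 = -5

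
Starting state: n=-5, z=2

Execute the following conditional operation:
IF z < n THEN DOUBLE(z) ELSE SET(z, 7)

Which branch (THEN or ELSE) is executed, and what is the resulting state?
Branch: ELSE, Final state: n=-5, z=7

Evaluating condition: z < n
z = 2, n = -5
Condition is False, so ELSE branch executes
After SET(z, 7): n=-5, z=7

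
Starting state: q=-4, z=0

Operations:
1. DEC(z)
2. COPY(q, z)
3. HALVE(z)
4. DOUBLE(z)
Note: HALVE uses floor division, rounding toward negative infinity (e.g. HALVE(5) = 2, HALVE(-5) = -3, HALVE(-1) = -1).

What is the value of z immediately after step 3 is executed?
z = -1

Tracing z through execution:
Initial: z = 0
After step 1 (DEC(z)): z = -1
After step 2 (COPY(q, z)): z = -1
After step 3 (HALVE(z)): z = -1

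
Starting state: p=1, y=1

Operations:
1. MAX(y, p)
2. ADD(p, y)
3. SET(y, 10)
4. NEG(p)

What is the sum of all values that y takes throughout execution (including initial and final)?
23

Values of y at each step:
Initial: y = 1
After step 1: y = 1
After step 2: y = 1
After step 3: y = 10
After step 4: y = 10
Sum = 1 + 1 + 1 + 10 + 10 = 23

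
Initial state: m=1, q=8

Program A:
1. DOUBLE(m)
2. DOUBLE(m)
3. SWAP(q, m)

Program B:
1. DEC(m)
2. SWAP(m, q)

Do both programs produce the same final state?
No

Program A final state: m=8, q=4
Program B final state: m=8, q=0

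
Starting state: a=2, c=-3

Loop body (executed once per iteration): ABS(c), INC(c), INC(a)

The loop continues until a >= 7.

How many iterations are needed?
5

Tracing iterations:
Initial: a=2, c=-3
After iteration 1: a=3, c=4
After iteration 2: a=4, c=5
After iteration 3: a=5, c=6
After iteration 4: a=6, c=7
After iteration 5: a=7, c=8
a >= 7 now holds, so the loop exits after 5 iterations.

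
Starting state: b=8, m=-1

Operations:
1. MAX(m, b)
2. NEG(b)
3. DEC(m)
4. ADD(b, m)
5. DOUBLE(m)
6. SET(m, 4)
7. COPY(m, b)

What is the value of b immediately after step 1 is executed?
b = 8

Tracing b through execution:
Initial: b = 8
After step 1 (MAX(m, b)): b = 8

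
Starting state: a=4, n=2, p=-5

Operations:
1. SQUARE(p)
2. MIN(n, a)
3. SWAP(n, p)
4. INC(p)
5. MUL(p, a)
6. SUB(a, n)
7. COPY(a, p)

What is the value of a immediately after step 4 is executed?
a = 4

Tracing a through execution:
Initial: a = 4
After step 1 (SQUARE(p)): a = 4
After step 2 (MIN(n, a)): a = 4
After step 3 (SWAP(n, p)): a = 4
After step 4 (INC(p)): a = 4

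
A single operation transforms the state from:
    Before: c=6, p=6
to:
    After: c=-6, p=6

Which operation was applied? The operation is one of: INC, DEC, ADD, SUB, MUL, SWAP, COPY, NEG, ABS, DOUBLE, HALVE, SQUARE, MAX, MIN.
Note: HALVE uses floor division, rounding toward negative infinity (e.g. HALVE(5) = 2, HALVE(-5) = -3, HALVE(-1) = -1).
NEG(c)

Analyzing the change:
Before: c=6, p=6
After: c=-6, p=6
Variable c changed from 6 to -6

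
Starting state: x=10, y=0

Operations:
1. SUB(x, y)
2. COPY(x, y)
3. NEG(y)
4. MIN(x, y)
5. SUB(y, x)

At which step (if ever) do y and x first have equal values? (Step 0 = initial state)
Step 2

y and x first become equal after step 2.

Comparing values at each step:
Initial: y=0, x=10
After step 1: y=0, x=10
After step 2: y=0, x=0 ← equal!
After step 3: y=0, x=0 ← equal!
After step 4: y=0, x=0 ← equal!
After step 5: y=0, x=0 ← equal!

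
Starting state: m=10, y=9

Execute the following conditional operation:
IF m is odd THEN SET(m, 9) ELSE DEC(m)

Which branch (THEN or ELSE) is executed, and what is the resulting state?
Branch: ELSE, Final state: m=9, y=9

Evaluating condition: m is odd
Condition is False, so ELSE branch executes
After DEC(m): m=9, y=9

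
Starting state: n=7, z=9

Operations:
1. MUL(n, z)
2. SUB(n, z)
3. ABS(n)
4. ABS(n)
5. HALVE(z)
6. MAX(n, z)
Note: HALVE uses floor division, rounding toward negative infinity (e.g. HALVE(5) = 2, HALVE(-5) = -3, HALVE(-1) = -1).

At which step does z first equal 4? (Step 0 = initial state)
Step 5

Tracing z:
Initial: z = 9
After step 1: z = 9
After step 2: z = 9
After step 3: z = 9
After step 4: z = 9
After step 5: z = 4 ← first occurrence
After step 6: z = 4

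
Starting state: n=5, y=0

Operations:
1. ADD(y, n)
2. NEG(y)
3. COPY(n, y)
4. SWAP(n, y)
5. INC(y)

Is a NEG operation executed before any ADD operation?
No

First NEG: step 2
First ADD: step 1
Since 2 > 1, ADD comes first.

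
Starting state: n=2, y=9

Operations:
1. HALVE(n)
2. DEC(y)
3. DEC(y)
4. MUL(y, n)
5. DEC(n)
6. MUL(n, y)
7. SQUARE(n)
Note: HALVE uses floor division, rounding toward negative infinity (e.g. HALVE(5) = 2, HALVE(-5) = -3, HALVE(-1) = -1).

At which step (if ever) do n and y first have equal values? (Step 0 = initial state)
Never

n and y never become equal during execution.

Comparing values at each step:
Initial: n=2, y=9
After step 1: n=1, y=9
After step 2: n=1, y=8
After step 3: n=1, y=7
After step 4: n=1, y=7
After step 5: n=0, y=7
After step 6: n=0, y=7
After step 7: n=0, y=7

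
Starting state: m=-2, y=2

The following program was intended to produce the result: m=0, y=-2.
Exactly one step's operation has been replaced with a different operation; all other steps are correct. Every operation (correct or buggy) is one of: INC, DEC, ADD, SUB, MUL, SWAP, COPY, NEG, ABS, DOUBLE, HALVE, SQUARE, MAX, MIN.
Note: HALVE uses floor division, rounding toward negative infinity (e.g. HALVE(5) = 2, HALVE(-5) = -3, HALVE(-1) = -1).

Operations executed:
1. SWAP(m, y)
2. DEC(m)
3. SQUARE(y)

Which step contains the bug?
Step 3

Trace with buggy code:
Initial: m=-2, y=2
After step 1: m=2, y=-2
After step 2: m=1, y=-2
After step 3: m=1, y=4
Actual final m=1, y=4 ≠ expected m=0, y=-2.
Step 3 is the only position where a single-operation replacement can produce the expected result.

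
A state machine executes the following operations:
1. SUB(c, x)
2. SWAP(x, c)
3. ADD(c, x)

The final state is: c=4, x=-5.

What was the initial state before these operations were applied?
c=4, x=9

Working backwards:
Final state: c=4, x=-5
Before step 3 (ADD(c, x)): c=9, x=-5
Before step 2 (SWAP(x, c)): c=-5, x=9
Before step 1 (SUB(c, x)): c=4, x=9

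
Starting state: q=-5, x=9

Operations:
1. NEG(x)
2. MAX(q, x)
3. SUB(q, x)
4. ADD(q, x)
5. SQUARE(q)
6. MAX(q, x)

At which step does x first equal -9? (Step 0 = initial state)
Step 1

Tracing x:
Initial: x = 9
After step 1: x = -9 ← first occurrence
After step 2: x = -9
After step 3: x = -9
After step 4: x = -9
After step 5: x = -9
After step 6: x = -9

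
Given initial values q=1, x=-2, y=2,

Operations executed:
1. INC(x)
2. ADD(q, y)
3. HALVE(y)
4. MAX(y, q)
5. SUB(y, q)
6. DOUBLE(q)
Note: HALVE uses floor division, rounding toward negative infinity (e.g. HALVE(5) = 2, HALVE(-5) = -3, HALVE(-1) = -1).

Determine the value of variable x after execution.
x = -1

Tracing execution:
Step 1: INC(x) → x = -1
Step 2: ADD(q, y) → x = -1
Step 3: HALVE(y) → x = -1
Step 4: MAX(y, q) → x = -1
Step 5: SUB(y, q) → x = -1
Step 6: DOUBLE(q) → x = -1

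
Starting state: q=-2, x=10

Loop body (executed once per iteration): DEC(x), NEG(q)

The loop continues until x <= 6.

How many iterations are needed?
4

Tracing iterations:
Initial: q=-2, x=10
After iteration 1: q=2, x=9
After iteration 2: q=-2, x=8
After iteration 3: q=2, x=7
After iteration 4: q=-2, x=6
x <= 6 now holds, so the loop exits after 4 iterations.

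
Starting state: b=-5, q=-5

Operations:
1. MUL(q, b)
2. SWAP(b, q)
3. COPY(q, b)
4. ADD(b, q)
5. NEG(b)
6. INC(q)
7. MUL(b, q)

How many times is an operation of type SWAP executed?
1

Counting SWAP operations:
Step 2: SWAP(b, q) ← SWAP
Total: 1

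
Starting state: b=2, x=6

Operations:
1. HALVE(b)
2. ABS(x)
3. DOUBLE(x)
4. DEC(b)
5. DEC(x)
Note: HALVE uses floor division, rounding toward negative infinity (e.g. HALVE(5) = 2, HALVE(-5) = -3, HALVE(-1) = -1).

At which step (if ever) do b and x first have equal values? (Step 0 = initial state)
Never

b and x never become equal during execution.

Comparing values at each step:
Initial: b=2, x=6
After step 1: b=1, x=6
After step 2: b=1, x=6
After step 3: b=1, x=12
After step 4: b=0, x=12
After step 5: b=0, x=11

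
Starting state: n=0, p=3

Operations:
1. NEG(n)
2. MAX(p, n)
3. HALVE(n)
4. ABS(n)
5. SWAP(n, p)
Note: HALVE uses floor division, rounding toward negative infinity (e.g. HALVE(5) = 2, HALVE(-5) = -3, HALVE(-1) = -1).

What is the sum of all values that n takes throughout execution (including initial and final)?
3

Values of n at each step:
Initial: n = 0
After step 1: n = 0
After step 2: n = 0
After step 3: n = 0
After step 4: n = 0
After step 5: n = 3
Sum = 0 + 0 + 0 + 0 + 0 + 3 = 3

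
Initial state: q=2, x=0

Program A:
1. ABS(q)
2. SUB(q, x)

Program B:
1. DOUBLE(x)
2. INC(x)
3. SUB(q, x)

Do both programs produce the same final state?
No

Program A final state: q=2, x=0
Program B final state: q=1, x=1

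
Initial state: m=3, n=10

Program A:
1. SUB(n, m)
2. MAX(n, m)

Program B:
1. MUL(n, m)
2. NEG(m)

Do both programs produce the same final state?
No

Program A final state: m=3, n=7
Program B final state: m=-3, n=30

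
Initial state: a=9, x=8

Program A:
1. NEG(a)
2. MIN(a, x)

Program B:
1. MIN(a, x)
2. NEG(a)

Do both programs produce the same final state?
No

Program A final state: a=-9, x=8
Program B final state: a=-8, x=8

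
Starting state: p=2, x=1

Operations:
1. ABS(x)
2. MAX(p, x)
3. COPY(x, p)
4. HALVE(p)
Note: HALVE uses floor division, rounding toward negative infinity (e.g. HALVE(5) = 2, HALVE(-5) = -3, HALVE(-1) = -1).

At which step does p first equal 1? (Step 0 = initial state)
Step 4

Tracing p:
Initial: p = 2
After step 1: p = 2
After step 2: p = 2
After step 3: p = 2
After step 4: p = 1 ← first occurrence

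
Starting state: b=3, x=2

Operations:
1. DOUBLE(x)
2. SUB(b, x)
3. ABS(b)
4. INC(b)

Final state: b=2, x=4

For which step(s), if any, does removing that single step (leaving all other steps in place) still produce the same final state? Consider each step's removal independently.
None - removing any single step changes the final result

Testing removal of each single step:
Without step 1: final = b=2, x=2 (different)
Without step 2: final = b=4, x=4 (different)
Without step 3: final = b=0, x=4 (different)
Without step 4: final = b=1, x=4 (different)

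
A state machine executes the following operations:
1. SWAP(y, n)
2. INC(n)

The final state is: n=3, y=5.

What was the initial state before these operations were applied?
n=5, y=2

Working backwards:
Final state: n=3, y=5
Before step 2 (INC(n)): n=2, y=5
Before step 1 (SWAP(y, n)): n=5, y=2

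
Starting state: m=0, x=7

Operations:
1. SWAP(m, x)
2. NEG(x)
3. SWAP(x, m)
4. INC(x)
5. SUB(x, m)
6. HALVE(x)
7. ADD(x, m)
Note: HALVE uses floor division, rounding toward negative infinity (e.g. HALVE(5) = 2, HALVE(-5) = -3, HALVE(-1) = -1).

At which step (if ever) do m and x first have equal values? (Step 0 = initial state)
Never

m and x never become equal during execution.

Comparing values at each step:
Initial: m=0, x=7
After step 1: m=7, x=0
After step 2: m=7, x=0
After step 3: m=0, x=7
After step 4: m=0, x=8
After step 5: m=0, x=8
After step 6: m=0, x=4
After step 7: m=0, x=4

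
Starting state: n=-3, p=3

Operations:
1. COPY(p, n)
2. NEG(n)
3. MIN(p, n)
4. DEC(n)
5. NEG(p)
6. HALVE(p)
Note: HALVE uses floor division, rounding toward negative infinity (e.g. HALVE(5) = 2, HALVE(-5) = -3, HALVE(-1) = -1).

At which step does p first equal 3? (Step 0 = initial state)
Step 0

Tracing p:
Initial: p = 3 ← first occurrence
After step 1: p = -3
After step 2: p = -3
After step 3: p = -3
After step 4: p = -3
After step 5: p = 3
After step 6: p = 1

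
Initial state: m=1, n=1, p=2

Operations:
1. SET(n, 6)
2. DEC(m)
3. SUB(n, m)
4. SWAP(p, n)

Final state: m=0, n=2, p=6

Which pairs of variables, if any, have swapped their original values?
None

Comparing initial and final values:
p: 2 → 6
m: 1 → 0
n: 1 → 2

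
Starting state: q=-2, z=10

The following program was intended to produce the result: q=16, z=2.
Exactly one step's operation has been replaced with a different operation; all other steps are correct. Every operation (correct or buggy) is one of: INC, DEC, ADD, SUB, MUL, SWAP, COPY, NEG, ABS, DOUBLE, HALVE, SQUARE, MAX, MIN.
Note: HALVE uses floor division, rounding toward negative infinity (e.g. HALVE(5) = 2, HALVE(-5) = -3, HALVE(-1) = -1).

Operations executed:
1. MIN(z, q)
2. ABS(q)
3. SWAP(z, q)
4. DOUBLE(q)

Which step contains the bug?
Step 1

Trace with buggy code:
Initial: q=-2, z=10
After step 1: q=-2, z=-2
After step 2: q=2, z=-2
After step 3: q=-2, z=2
After step 4: q=-4, z=2
Actual final q=-4, z=2 ≠ expected q=16, z=2.
Step 1 is the only position where a single-operation replacement can produce the expected result.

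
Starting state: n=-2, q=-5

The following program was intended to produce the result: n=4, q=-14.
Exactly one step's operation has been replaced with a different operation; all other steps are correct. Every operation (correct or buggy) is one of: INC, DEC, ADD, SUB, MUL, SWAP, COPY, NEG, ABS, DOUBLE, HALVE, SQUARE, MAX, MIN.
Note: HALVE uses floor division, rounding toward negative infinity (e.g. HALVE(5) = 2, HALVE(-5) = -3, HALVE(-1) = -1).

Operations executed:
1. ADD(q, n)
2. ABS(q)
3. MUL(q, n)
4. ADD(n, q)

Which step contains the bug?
Step 4

Trace with buggy code:
Initial: n=-2, q=-5
After step 1: n=-2, q=-7
After step 2: n=-2, q=7
After step 3: n=-2, q=-14
After step 4: n=-16, q=-14
Actual final n=-16, q=-14 ≠ expected n=4, q=-14.
Step 4 is the only position where a single-operation replacement can produce the expected result.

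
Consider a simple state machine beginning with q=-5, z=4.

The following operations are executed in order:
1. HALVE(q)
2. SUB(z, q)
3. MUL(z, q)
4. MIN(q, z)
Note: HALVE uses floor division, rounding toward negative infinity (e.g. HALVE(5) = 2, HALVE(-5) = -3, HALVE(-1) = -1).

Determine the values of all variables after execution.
{q: -21, z: -21}

Step-by-step execution:
Initial: q=-5, z=4
After step 1 (HALVE(q)): q=-3, z=4
After step 2 (SUB(z, q)): q=-3, z=7
After step 3 (MUL(z, q)): q=-3, z=-21
After step 4 (MIN(q, z)): q=-21, z=-21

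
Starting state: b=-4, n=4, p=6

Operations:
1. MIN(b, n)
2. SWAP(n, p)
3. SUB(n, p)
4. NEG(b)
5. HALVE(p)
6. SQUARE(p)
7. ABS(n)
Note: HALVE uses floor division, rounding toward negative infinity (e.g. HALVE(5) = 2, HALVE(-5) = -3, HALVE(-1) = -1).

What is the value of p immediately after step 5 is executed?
p = 2

Tracing p through execution:
Initial: p = 6
After step 1 (MIN(b, n)): p = 6
After step 2 (SWAP(n, p)): p = 4
After step 3 (SUB(n, p)): p = 4
After step 4 (NEG(b)): p = 4
After step 5 (HALVE(p)): p = 2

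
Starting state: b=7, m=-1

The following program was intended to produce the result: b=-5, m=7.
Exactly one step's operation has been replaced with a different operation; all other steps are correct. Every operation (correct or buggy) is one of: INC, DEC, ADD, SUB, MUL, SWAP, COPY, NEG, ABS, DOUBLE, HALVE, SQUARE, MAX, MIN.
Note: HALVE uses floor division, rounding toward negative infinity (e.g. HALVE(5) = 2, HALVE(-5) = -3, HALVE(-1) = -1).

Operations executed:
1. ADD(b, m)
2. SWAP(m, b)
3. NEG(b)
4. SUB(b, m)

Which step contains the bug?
Step 1

Trace with buggy code:
Initial: b=7, m=-1
After step 1: b=6, m=-1
After step 2: b=-1, m=6
After step 3: b=1, m=6
After step 4: b=-5, m=6
Actual final b=-5, m=6 ≠ expected b=-5, m=7.
Step 1 is the only position where a single-operation replacement can produce the expected result.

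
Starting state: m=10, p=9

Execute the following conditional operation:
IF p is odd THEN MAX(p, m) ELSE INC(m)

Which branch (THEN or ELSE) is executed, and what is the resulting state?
Branch: THEN, Final state: m=10, p=10

Evaluating condition: p is odd
Condition is True, so THEN branch executes
After MAX(p, m): m=10, p=10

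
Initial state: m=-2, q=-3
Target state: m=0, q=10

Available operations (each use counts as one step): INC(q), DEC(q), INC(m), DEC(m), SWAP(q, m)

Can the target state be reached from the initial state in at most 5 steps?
No

The target state cannot be reached within 5 steps.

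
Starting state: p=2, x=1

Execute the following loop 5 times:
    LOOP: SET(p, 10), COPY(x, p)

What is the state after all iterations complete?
p=10, x=10

Iteration trace:
Start: p=2, x=1
After iteration 1: p=10, x=10
After iteration 2: p=10, x=10
After iteration 3: p=10, x=10
After iteration 4: p=10, x=10
After iteration 5: p=10, x=10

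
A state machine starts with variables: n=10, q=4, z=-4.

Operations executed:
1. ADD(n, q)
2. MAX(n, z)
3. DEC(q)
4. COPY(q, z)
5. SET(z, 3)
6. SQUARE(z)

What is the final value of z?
z = 9

Tracing execution:
Step 1: ADD(n, q) → z = -4
Step 2: MAX(n, z) → z = -4
Step 3: DEC(q) → z = -4
Step 4: COPY(q, z) → z = -4
Step 5: SET(z, 3) → z = 3
Step 6: SQUARE(z) → z = 9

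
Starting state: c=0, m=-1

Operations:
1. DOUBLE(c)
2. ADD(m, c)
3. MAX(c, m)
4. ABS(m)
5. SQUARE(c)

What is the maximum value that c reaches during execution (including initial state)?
0

Values of c at each step:
Initial: c = 0 ← maximum
After step 1: c = 0
After step 2: c = 0
After step 3: c = 0
After step 4: c = 0
After step 5: c = 0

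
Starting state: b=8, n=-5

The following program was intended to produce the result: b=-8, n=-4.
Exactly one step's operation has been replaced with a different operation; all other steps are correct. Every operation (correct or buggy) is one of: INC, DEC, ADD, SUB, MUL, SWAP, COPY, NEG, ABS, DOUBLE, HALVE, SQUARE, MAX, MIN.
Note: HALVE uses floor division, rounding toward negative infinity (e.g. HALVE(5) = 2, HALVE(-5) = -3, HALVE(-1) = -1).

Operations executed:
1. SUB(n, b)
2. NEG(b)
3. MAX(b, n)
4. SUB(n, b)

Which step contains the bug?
Step 3

Trace with buggy code:
Initial: b=8, n=-5
After step 1: b=8, n=-13
After step 2: b=-8, n=-13
After step 3: b=-8, n=-13
After step 4: b=-8, n=-5
Actual final b=-8, n=-5 ≠ expected b=-8, n=-4.
Step 3 is the only position where a single-operation replacement can produce the expected result.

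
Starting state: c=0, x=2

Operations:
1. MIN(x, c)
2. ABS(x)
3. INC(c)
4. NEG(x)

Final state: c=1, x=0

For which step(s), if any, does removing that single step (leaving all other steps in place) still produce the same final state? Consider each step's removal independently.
Step(s) 2, 4

Testing removal of each single step:
Without step 1: final = c=1, x=-2 (different)
Without step 2: final = c=1, x=0 (same)
Without step 3: final = c=0, x=0 (different)
Without step 4: final = c=1, x=0 (same)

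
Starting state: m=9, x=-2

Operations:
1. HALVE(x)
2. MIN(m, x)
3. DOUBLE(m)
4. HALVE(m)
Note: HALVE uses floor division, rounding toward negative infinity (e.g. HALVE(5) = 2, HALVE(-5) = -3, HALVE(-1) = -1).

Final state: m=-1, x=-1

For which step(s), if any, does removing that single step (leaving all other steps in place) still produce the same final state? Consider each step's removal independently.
Step(s) 3

Testing removal of each single step:
Without step 1: final = m=-2, x=-2 (different)
Without step 2: final = m=9, x=-1 (different)
Without step 3: final = m=-1, x=-1 (same)
Without step 4: final = m=-2, x=-1 (different)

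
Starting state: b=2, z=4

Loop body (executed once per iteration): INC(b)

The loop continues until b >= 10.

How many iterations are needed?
8

Tracing iterations:
Initial: b=2, z=4
After iteration 1: b=3, z=4
After iteration 2: b=4, z=4
After iteration 3: b=5, z=4
After iteration 4: b=6, z=4
After iteration 5: b=7, z=4
After iteration 6: b=8, z=4
After iteration 7: b=9, z=4
After iteration 8: b=10, z=4
b >= 10 now holds, so the loop exits after 8 iterations.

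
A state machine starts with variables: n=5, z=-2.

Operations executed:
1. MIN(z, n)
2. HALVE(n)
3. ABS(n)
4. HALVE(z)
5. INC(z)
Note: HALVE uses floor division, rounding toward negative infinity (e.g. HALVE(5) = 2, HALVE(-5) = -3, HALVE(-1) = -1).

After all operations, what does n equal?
n = 2

Tracing execution:
Step 1: MIN(z, n) → n = 5
Step 2: HALVE(n) → n = 2
Step 3: ABS(n) → n = 2
Step 4: HALVE(z) → n = 2
Step 5: INC(z) → n = 2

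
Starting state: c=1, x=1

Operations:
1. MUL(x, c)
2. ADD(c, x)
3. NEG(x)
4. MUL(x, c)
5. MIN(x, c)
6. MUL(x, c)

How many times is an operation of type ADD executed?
1

Counting ADD operations:
Step 2: ADD(c, x) ← ADD
Total: 1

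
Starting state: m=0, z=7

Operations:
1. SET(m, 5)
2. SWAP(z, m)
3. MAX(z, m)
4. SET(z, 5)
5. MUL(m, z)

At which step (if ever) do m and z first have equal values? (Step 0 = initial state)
Step 3

m and z first become equal after step 3.

Comparing values at each step:
Initial: m=0, z=7
After step 1: m=5, z=7
After step 2: m=7, z=5
After step 3: m=7, z=7 ← equal!
After step 4: m=7, z=5
After step 5: m=35, z=5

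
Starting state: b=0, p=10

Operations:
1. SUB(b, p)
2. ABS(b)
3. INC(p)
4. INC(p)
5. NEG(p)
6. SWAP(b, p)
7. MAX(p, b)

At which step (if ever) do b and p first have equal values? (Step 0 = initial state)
Step 2

b and p first become equal after step 2.

Comparing values at each step:
Initial: b=0, p=10
After step 1: b=-10, p=10
After step 2: b=10, p=10 ← equal!
After step 3: b=10, p=11
After step 4: b=10, p=12
After step 5: b=10, p=-12
After step 6: b=-12, p=10
After step 7: b=-12, p=10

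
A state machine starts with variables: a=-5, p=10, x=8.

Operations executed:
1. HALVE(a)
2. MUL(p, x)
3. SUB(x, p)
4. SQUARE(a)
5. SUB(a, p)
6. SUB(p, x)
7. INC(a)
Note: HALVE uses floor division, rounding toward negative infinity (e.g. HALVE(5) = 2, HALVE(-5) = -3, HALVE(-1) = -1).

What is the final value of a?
a = -70

Tracing execution:
Step 1: HALVE(a) → a = -3
Step 2: MUL(p, x) → a = -3
Step 3: SUB(x, p) → a = -3
Step 4: SQUARE(a) → a = 9
Step 5: SUB(a, p) → a = -71
Step 6: SUB(p, x) → a = -71
Step 7: INC(a) → a = -70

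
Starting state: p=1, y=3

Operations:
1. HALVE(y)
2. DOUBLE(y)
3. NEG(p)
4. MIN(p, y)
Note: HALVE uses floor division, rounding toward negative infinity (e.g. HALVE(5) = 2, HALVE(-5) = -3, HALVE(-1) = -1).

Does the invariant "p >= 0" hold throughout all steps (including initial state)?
No, violated after step 3

The invariant is violated after step 3.

State at each step:
Initial: p=1, y=3
After step 1: p=1, y=1
After step 2: p=1, y=2
After step 3: p=-1, y=2
After step 4: p=-1, y=2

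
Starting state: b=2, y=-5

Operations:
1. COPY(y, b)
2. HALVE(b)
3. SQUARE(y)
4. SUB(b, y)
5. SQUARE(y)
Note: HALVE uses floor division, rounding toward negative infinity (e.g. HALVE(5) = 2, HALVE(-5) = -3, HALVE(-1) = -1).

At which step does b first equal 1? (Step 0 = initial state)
Step 2

Tracing b:
Initial: b = 2
After step 1: b = 2
After step 2: b = 1 ← first occurrence
After step 3: b = 1
After step 4: b = -3
After step 5: b = -3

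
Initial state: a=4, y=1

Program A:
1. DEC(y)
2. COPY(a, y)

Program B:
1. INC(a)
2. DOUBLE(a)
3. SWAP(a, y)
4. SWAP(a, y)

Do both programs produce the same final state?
No

Program A final state: a=0, y=0
Program B final state: a=10, y=1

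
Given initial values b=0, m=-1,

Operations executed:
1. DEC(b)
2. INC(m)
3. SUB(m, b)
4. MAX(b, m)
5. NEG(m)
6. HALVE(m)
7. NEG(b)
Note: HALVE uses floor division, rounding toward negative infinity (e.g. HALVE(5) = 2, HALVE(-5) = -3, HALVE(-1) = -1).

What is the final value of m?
m = -1

Tracing execution:
Step 1: DEC(b) → m = -1
Step 2: INC(m) → m = 0
Step 3: SUB(m, b) → m = 1
Step 4: MAX(b, m) → m = 1
Step 5: NEG(m) → m = -1
Step 6: HALVE(m) → m = -1
Step 7: NEG(b) → m = -1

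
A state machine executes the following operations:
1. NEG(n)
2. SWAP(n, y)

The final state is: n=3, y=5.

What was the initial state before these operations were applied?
n=-5, y=3

Working backwards:
Final state: n=3, y=5
Before step 2 (SWAP(n, y)): n=5, y=3
Before step 1 (NEG(n)): n=-5, y=3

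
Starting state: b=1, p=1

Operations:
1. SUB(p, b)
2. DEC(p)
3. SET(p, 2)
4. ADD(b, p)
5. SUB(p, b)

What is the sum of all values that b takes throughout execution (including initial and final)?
10

Values of b at each step:
Initial: b = 1
After step 1: b = 1
After step 2: b = 1
After step 3: b = 1
After step 4: b = 3
After step 5: b = 3
Sum = 1 + 1 + 1 + 1 + 3 + 3 = 10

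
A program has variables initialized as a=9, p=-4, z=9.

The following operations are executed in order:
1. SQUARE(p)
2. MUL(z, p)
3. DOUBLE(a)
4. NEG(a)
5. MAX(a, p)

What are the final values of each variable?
{a: 16, p: 16, z: 144}

Step-by-step execution:
Initial: a=9, p=-4, z=9
After step 1 (SQUARE(p)): a=9, p=16, z=9
After step 2 (MUL(z, p)): a=9, p=16, z=144
After step 3 (DOUBLE(a)): a=18, p=16, z=144
After step 4 (NEG(a)): a=-18, p=16, z=144
After step 5 (MAX(a, p)): a=16, p=16, z=144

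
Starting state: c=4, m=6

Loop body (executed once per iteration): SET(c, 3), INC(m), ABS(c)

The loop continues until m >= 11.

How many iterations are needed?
5

Tracing iterations:
Initial: c=4, m=6
After iteration 1: c=3, m=7
After iteration 2: c=3, m=8
After iteration 3: c=3, m=9
After iteration 4: c=3, m=10
After iteration 5: c=3, m=11
m >= 11 now holds, so the loop exits after 5 iterations.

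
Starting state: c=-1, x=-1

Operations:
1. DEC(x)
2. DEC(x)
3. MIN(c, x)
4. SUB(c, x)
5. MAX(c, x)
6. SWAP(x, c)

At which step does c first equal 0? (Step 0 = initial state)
Step 4

Tracing c:
Initial: c = -1
After step 1: c = -1
After step 2: c = -1
After step 3: c = -3
After step 4: c = 0 ← first occurrence
After step 5: c = 0
After step 6: c = -3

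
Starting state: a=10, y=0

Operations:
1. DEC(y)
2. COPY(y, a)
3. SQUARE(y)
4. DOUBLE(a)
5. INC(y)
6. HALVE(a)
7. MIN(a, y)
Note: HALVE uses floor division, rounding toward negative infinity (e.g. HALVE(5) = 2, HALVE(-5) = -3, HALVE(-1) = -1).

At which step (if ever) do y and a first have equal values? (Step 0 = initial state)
Step 2

y and a first become equal after step 2.

Comparing values at each step:
Initial: y=0, a=10
After step 1: y=-1, a=10
After step 2: y=10, a=10 ← equal!
After step 3: y=100, a=10
After step 4: y=100, a=20
After step 5: y=101, a=20
After step 6: y=101, a=10
After step 7: y=101, a=10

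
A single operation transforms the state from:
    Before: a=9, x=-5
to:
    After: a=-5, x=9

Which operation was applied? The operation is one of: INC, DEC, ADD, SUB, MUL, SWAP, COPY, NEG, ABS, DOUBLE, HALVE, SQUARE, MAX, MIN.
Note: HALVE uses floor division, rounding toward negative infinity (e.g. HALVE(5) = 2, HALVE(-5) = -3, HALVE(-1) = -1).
SWAP(a, x)

Analyzing the change:
Before: a=9, x=-5
After: a=-5, x=9
Variable a changed from 9 to -5
Variable x changed from -5 to 9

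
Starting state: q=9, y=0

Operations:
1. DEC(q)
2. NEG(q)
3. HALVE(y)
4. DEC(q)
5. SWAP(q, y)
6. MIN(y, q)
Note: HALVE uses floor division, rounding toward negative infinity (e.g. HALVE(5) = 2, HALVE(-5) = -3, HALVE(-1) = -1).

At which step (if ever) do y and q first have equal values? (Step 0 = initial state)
Never

y and q never become equal during execution.

Comparing values at each step:
Initial: y=0, q=9
After step 1: y=0, q=8
After step 2: y=0, q=-8
After step 3: y=0, q=-8
After step 4: y=0, q=-9
After step 5: y=-9, q=0
After step 6: y=-9, q=0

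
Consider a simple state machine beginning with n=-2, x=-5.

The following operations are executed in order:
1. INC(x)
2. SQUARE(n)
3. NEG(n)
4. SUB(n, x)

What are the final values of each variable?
{n: 0, x: -4}

Step-by-step execution:
Initial: n=-2, x=-5
After step 1 (INC(x)): n=-2, x=-4
After step 2 (SQUARE(n)): n=4, x=-4
After step 3 (NEG(n)): n=-4, x=-4
After step 4 (SUB(n, x)): n=0, x=-4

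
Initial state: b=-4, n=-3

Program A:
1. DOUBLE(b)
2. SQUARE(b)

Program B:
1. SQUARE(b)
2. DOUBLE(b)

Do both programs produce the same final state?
No

Program A final state: b=64, n=-3
Program B final state: b=32, n=-3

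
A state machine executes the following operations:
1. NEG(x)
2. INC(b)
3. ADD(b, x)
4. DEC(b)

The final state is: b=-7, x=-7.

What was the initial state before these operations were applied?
b=0, x=7

Working backwards:
Final state: b=-7, x=-7
Before step 4 (DEC(b)): b=-6, x=-7
Before step 3 (ADD(b, x)): b=1, x=-7
Before step 2 (INC(b)): b=0, x=-7
Before step 1 (NEG(x)): b=0, x=7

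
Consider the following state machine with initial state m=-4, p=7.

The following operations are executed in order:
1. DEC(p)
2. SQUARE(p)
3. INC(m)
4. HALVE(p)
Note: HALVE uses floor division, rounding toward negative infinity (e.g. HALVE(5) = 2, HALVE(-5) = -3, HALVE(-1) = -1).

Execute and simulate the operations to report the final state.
{m: -3, p: 18}

Step-by-step execution:
Initial: m=-4, p=7
After step 1 (DEC(p)): m=-4, p=6
After step 2 (SQUARE(p)): m=-4, p=36
After step 3 (INC(m)): m=-3, p=36
After step 4 (HALVE(p)): m=-3, p=18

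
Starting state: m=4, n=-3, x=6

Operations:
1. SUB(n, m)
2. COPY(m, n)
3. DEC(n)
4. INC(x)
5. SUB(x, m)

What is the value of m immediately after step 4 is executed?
m = -7

Tracing m through execution:
Initial: m = 4
After step 1 (SUB(n, m)): m = 4
After step 2 (COPY(m, n)): m = -7
After step 3 (DEC(n)): m = -7
After step 4 (INC(x)): m = -7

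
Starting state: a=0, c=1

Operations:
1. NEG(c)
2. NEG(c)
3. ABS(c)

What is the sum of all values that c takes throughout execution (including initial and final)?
2

Values of c at each step:
Initial: c = 1
After step 1: c = -1
After step 2: c = 1
After step 3: c = 1
Sum = 1 + -1 + 1 + 1 = 2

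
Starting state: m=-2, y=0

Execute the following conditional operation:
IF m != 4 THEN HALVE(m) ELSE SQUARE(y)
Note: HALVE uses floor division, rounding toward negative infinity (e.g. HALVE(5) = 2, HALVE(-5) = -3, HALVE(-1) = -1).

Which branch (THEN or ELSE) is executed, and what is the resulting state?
Branch: THEN, Final state: m=-1, y=0

Evaluating condition: m != 4
m = -2
Condition is True, so THEN branch executes
After HALVE(m): m=-1, y=0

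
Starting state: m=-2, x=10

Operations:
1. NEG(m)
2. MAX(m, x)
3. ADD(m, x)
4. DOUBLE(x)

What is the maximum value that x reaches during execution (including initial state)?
20

Values of x at each step:
Initial: x = 10
After step 1: x = 10
After step 2: x = 10
After step 3: x = 10
After step 4: x = 20 ← maximum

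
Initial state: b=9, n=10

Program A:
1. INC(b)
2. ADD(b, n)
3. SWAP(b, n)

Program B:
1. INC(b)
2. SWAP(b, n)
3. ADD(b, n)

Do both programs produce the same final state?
No

Program A final state: b=10, n=20
Program B final state: b=20, n=10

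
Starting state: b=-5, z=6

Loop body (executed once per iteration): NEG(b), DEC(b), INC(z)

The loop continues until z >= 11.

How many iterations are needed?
5

Tracing iterations:
Initial: b=-5, z=6
After iteration 1: b=4, z=7
After iteration 2: b=-5, z=8
After iteration 3: b=4, z=9
After iteration 4: b=-5, z=10
After iteration 5: b=4, z=11
z >= 11 now holds, so the loop exits after 5 iterations.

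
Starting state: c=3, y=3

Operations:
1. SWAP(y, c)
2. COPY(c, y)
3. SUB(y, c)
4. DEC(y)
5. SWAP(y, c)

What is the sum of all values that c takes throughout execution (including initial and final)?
14

Values of c at each step:
Initial: c = 3
After step 1: c = 3
After step 2: c = 3
After step 3: c = 3
After step 4: c = 3
After step 5: c = -1
Sum = 3 + 3 + 3 + 3 + 3 + -1 = 14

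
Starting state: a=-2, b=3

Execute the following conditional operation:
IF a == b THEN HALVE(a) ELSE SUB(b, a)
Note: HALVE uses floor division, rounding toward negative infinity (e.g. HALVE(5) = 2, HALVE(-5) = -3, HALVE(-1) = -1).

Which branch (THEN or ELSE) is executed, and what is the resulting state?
Branch: ELSE, Final state: a=-2, b=5

Evaluating condition: a == b
a = -2, b = 3
Condition is False, so ELSE branch executes
After SUB(b, a): a=-2, b=5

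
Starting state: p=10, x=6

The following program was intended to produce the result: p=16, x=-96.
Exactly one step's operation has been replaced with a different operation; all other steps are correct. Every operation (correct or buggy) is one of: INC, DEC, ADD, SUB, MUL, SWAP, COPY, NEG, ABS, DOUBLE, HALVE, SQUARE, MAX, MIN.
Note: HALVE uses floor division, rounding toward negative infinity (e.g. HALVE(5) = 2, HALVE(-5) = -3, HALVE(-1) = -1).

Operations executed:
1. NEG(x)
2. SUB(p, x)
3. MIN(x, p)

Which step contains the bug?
Step 3

Trace with buggy code:
Initial: p=10, x=6
After step 1: p=10, x=-6
After step 2: p=16, x=-6
After step 3: p=16, x=-6
Actual final p=16, x=-6 ≠ expected p=16, x=-96.
Step 3 is the only position where a single-operation replacement can produce the expected result.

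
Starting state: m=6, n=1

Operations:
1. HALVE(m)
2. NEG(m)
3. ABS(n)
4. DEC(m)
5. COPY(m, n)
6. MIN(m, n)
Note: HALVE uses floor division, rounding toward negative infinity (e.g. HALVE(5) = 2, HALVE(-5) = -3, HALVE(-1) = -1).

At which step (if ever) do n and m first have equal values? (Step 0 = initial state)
Step 5

n and m first become equal after step 5.

Comparing values at each step:
Initial: n=1, m=6
After step 1: n=1, m=3
After step 2: n=1, m=-3
After step 3: n=1, m=-3
After step 4: n=1, m=-4
After step 5: n=1, m=1 ← equal!
After step 6: n=1, m=1 ← equal!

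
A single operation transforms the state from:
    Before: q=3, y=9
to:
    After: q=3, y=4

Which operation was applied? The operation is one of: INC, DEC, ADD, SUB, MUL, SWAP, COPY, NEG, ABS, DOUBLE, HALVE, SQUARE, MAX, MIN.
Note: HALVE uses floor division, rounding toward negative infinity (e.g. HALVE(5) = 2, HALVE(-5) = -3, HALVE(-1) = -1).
HALVE(y)

Analyzing the change:
Before: q=3, y=9
After: q=3, y=4
Variable y changed from 9 to 4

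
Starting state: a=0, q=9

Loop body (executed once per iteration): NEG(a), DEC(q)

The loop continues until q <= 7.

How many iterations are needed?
2

Tracing iterations:
Initial: a=0, q=9
After iteration 1: a=0, q=8
After iteration 2: a=0, q=7
q <= 7 now holds, so the loop exits after 2 iterations.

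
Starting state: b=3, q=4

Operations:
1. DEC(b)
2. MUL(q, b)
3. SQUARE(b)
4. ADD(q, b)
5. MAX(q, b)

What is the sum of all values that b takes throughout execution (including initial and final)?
19

Values of b at each step:
Initial: b = 3
After step 1: b = 2
After step 2: b = 2
After step 3: b = 4
After step 4: b = 4
After step 5: b = 4
Sum = 3 + 2 + 2 + 4 + 4 + 4 = 19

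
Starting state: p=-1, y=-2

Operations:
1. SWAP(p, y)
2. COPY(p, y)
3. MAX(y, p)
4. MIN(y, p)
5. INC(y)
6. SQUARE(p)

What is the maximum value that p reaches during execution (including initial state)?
1

Values of p at each step:
Initial: p = -1
After step 1: p = -2
After step 2: p = -1
After step 3: p = -1
After step 4: p = -1
After step 5: p = -1
After step 6: p = 1 ← maximum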